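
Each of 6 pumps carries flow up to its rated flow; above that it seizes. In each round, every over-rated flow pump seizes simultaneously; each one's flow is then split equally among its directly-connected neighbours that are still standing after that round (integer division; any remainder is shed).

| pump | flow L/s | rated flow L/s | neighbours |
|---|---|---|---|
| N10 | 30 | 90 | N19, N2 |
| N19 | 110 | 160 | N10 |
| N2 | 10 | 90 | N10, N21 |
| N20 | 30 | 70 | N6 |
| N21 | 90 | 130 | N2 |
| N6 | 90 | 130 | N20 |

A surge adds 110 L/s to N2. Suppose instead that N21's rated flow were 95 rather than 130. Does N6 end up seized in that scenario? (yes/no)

With N21's rated flow at 95:
Round 1 — N2 at 120 > 90. N2 seizes.
  N2 sheds 120 L/s to N10, N21: 60 each.
    N10: 30+60 = 90 ≤ 90
    N21: 90+60 = 150 > 95
Round 2 — N21 seizes.
  N21 sheds 150 L/s: no online neighbours, lost.
No further seizures.

no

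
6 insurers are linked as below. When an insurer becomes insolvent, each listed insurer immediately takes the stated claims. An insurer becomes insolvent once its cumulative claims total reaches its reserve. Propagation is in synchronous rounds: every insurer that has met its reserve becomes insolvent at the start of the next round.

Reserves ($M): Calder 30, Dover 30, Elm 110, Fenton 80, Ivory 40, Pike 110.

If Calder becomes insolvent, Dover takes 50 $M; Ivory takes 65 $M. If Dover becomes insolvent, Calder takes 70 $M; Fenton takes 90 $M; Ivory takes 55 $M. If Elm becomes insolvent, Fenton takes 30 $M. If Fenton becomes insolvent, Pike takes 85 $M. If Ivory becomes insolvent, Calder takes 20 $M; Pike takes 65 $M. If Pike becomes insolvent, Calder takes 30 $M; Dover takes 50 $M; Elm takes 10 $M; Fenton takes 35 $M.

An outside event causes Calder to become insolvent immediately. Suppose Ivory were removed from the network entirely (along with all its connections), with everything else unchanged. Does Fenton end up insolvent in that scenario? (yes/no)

yes

With Ivory removed:
Round 1 — Calder becomes insolvent (initial).
  Dover: +50 → 50 ≥ 30
Round 2 — Dover becomes insolvent.
  Fenton: +90 → 90 ≥ 80
Round 3 — Fenton becomes insolvent.
  Pike: +85 → 85 < 110
No further insolvencies.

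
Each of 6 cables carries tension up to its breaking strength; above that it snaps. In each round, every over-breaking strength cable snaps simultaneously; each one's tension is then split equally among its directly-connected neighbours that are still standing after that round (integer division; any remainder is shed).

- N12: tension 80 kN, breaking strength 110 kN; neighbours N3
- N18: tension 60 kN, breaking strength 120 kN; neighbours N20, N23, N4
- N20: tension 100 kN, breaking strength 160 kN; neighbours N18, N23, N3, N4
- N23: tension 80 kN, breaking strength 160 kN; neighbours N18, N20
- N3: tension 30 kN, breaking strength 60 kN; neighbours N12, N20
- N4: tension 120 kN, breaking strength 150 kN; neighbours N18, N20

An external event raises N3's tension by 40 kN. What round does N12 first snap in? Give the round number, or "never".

2

Round 1 — N3 at 70 > 60. N3 snaps.
  N3 sheds 70 kN to N12, N20: 35 each.
    N12: 80+35 = 115 > 110
    N20: 100+35 = 135 ≤ 160
Round 2 — N12 snaps.
  N12 sheds 115 kN: no online neighbours, lost.
No further breaks.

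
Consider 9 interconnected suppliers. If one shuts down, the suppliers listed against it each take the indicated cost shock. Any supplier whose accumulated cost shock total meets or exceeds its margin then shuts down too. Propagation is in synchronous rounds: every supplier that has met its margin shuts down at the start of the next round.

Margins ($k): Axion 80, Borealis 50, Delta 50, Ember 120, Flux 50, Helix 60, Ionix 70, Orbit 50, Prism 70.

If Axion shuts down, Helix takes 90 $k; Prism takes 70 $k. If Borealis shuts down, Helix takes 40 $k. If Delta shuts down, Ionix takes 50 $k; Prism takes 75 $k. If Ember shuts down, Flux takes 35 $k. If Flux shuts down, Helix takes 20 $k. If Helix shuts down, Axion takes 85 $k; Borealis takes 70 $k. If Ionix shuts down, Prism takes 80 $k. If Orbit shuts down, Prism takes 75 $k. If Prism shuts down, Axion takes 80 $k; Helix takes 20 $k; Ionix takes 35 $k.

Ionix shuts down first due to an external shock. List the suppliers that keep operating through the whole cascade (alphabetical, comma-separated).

Delta, Ember, Flux, Orbit

Round 1 — Ionix shuts down (initial).
  Prism: +80 → 80 ≥ 70
Round 2 — Prism shuts down.
  Axion: +80 → 80 ≥ 80
  Helix: +20 → 20 < 60
Round 3 — Axion shuts down.
  Helix: +90 → 110 ≥ 60
Round 4 — Helix shuts down.
  Borealis: +70 → 70 ≥ 50
Round 5 — Borealis shuts down.
No further shutdowns.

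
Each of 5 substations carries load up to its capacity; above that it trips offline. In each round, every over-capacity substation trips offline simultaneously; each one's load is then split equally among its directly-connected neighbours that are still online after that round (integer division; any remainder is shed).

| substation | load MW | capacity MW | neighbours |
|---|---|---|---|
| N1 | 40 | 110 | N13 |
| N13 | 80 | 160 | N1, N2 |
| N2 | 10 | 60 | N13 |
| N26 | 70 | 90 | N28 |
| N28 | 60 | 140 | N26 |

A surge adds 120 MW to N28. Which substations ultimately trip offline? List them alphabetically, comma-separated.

N26, N28

Round 1 — N28 at 180 > 140. N28 trips offline.
  N28 sheds 180 MW to N26: 180 each.
    N26: 70+180 = 250 > 90
Round 2 — N26 trips offline.
  N26 sheds 250 MW: no online neighbours, lost.
No further trips.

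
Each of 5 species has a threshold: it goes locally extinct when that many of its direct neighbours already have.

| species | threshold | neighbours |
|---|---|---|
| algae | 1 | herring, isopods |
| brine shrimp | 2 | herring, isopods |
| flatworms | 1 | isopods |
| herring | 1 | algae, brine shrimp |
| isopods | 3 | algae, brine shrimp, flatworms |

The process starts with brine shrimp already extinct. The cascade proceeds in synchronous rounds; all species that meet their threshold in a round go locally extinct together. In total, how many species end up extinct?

Round 1 — brine shrimp goes locally extinct (initial).
Round 2 — checking thresholds:
  herring: 1 of 2 neighbours ≥ 1, goes locally extinct.
  isopods: 1 of 3 neighbours < 3, below threshold.
Round 3 — checking thresholds:
  algae: 1 of 2 neighbours ≥ 1, goes locally extinct.
  isopods: 1 of 3 neighbours < 3, below threshold.
Round 4 — no new extinctions; cascade stops.

3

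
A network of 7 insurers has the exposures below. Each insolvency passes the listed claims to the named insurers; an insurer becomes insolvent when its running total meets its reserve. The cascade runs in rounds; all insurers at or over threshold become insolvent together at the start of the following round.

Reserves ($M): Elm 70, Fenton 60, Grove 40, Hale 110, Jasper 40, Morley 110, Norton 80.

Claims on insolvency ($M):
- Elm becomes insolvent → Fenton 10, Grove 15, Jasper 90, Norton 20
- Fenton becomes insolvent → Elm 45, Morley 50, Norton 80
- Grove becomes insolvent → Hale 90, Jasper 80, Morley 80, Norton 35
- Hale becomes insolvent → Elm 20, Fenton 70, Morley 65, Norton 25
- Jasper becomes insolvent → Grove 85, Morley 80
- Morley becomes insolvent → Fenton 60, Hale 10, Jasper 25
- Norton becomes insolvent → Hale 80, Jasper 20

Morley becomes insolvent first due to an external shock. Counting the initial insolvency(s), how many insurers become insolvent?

Round 1 — Morley becomes insolvent (initial).
  Fenton: +60 → 60 ≥ 60
  Hale: +10 → 10 < 110
  Jasper: +25 → 25 < 40
Round 2 — Fenton becomes insolvent.
  Elm: +45 → 45 < 70
  Norton: +80 → 80 ≥ 80
Round 3 — Norton becomes insolvent.
  Hale: +80 → 90 < 110
  Jasper: +20 → 45 ≥ 40
Round 4 — Jasper becomes insolvent.
  Grove: +85 → 85 ≥ 40
Round 5 — Grove becomes insolvent.
  Hale: +90 → 180 ≥ 110
Round 6 — Hale becomes insolvent.
  Elm: +20 → 65 < 70
No further insolvencies.

6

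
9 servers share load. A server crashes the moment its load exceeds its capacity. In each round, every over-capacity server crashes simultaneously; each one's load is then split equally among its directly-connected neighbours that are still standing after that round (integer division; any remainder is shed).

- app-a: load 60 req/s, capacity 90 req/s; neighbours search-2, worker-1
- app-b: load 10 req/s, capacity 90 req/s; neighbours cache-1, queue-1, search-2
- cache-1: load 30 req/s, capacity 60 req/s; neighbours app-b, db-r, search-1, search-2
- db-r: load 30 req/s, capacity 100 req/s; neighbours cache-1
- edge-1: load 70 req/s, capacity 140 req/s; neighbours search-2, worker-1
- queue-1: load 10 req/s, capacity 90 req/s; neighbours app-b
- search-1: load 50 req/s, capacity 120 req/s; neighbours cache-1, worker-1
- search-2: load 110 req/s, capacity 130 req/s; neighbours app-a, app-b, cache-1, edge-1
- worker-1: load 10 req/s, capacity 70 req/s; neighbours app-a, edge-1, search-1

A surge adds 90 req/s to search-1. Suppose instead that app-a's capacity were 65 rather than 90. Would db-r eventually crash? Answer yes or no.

no

With app-a's capacity at 65:
Round 1 — search-1 at 140 > 120. search-1 crashes.
  search-1 sheds 140 req/s to cache-1, worker-1: 70 each.
    cache-1: 30+70 = 100 > 60
    worker-1: 10+70 = 80 > 70
Round 2 — cache-1, worker-1 crash.
  cache-1 sheds 100 req/s to app-b, db-r, search-2: 33 each (1 lost).
    app-b: 10+33 = 43 ≤ 90
    db-r: 30+33 = 63 ≤ 100
    search-2: 110+33 = 143 > 130
  worker-1 sheds 80 req/s to app-a, edge-1: 40 each.
    app-a: 60+40 = 100 > 65
    edge-1: 70+40 = 110 ≤ 140
Round 3 — app-a, search-2 crash.
  app-a sheds 100 req/s: no online neighbours, lost.
  search-2 sheds 143 req/s to app-b, edge-1: 71 each (1 lost).
    app-b: 43+71 = 114 > 90
    edge-1: 110+71 = 181 > 140
Round 4 — app-b, edge-1 crash.
  app-b sheds 114 req/s to queue-1: 114 each.
    queue-1: 10+114 = 124 > 90
  edge-1 sheds 181 req/s: no online neighbours, lost.
Round 5 — queue-1 crashes.
  queue-1 sheds 124 req/s: no online neighbours, lost.
No further crashes.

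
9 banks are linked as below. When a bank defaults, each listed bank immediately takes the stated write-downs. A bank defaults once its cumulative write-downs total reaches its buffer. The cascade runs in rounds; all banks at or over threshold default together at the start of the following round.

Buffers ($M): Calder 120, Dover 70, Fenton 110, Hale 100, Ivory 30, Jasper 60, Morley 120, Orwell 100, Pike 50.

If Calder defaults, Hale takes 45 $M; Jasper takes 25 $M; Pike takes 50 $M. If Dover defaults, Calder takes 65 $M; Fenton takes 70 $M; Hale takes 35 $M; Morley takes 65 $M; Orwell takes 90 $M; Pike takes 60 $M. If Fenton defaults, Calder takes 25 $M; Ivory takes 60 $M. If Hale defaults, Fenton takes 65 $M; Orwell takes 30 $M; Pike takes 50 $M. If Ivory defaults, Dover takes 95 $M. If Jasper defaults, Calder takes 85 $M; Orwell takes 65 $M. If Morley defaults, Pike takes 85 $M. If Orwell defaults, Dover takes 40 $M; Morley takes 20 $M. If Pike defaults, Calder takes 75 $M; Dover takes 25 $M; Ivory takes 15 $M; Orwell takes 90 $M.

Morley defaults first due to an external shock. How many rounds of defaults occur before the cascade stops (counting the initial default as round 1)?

Round 1 — Morley defaults (initial).
  Pike: +85 → 85 ≥ 50
Round 2 — Pike defaults.
  Calder: +75 → 75 < 120
  Dover: +25 → 25 < 70
  Ivory: +15 → 15 < 30
  Orwell: +90 → 90 < 100
No further defaults.

2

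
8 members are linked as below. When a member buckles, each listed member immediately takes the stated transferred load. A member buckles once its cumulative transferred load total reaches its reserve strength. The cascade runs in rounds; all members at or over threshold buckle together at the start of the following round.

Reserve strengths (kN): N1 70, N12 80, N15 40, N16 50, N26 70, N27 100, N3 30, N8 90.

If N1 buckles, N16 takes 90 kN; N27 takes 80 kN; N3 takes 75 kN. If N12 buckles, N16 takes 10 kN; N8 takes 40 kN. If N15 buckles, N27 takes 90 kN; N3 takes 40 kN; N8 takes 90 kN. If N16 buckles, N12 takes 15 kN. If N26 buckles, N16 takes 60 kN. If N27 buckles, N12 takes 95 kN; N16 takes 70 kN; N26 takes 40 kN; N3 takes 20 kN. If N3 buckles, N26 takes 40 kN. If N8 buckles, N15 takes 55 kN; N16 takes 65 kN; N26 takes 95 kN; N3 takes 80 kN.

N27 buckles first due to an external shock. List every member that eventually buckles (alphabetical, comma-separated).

N12, N16, N27

Round 1 — N27 buckles (initial).
  N12: +95 → 95 ≥ 80
  N16: +70 → 70 ≥ 50
  N26: +40 → 40 < 70
  N3: +20 → 20 < 30
Round 2 — N12, N16 buckle.
  N8: +40 → 40 < 90
No further bucklings.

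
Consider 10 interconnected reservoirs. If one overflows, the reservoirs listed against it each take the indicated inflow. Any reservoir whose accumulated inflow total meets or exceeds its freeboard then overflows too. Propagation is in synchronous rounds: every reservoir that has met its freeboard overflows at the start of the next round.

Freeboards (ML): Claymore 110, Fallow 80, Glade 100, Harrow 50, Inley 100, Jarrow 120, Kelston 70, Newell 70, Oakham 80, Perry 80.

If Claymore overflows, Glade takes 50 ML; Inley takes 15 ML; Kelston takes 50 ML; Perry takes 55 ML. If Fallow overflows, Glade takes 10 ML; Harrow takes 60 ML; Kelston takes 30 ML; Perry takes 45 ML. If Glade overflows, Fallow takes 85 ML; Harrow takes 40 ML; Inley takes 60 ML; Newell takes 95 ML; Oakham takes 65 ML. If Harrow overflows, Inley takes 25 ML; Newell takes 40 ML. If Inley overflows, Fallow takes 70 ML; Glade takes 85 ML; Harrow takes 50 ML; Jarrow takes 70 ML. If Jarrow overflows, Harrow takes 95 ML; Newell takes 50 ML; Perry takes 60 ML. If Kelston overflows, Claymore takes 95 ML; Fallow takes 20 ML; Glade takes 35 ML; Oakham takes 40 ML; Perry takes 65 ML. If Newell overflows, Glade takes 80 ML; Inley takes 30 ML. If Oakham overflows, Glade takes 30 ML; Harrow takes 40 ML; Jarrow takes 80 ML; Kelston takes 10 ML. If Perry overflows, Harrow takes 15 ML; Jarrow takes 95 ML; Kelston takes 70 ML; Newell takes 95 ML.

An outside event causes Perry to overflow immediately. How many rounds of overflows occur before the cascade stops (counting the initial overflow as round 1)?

Round 1 — Perry overflows (initial).
  Harrow: +15 → 15 < 50
  Jarrow: +95 → 95 < 120
  Kelston: +70 → 70 ≥ 70
  Newell: +95 → 95 ≥ 70
Round 2 — Kelston, Newell overflow.
  Claymore: +95 → 95 < 110
  Fallow: +20 → 20 < 80
  Glade: +35+80 → 115 ≥ 100
  Inley: +30 → 30 < 100
  Oakham: +40 → 40 < 80
Round 3 — Glade overflows.
  Fallow: +85 → 105 ≥ 80
  Harrow: +40 → 55 ≥ 50
  Inley: +60 → 90 < 100
  Oakham: +65 → 105 ≥ 80
Round 4 — Fallow, Harrow, Oakham overflow.
  Inley: +25 → 115 ≥ 100
  Jarrow: +80 → 175 ≥ 120
Round 5 — Inley, Jarrow overflow.
No further overflows.

5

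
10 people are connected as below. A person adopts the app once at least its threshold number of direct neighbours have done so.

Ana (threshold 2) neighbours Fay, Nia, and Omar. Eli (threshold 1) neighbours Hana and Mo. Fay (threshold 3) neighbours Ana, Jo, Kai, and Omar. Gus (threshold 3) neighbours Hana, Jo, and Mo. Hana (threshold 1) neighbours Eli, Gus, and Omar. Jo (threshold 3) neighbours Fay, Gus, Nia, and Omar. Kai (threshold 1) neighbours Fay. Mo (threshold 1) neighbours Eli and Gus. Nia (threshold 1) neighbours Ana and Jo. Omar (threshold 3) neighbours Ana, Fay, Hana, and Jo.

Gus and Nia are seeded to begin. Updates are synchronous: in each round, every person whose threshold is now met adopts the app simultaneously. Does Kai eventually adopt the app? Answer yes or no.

Round 1 — Gus, Nia adopt the app (initial).
Round 2 — checking thresholds:
  Ana: 1 of 3 neighbours < 2, holds.
  Hana: 1 of 3 neighbours ≥ 1, adopts the app.
  Jo: 2 of 4 neighbours < 3, holds.
  Mo: 1 of 2 neighbours ≥ 1, adopts the app.
Round 3 — checking thresholds:
  Ana: 1 of 3 neighbours < 2, holds.
  Eli: 2 of 2 neighbours ≥ 1, adopts the app.
  Jo: 2 of 4 neighbours < 3, holds.
  Omar: 1 of 4 neighbours < 3, holds.
Round 4 — no new adoptions; cascade stops.

no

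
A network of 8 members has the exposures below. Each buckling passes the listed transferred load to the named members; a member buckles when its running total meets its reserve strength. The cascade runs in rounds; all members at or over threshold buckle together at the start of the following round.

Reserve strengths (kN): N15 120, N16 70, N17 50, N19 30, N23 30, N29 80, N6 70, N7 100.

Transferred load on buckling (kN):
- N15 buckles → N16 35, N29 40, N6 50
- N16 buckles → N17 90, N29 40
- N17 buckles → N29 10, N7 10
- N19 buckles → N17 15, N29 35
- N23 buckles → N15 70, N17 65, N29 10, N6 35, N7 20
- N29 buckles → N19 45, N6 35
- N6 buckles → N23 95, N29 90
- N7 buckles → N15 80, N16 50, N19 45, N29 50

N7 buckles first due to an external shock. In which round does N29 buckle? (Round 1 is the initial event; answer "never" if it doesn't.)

3

Round 1 — N7 buckles (initial).
  N15: +80 → 80 < 120
  N16: +50 → 50 < 70
  N19: +45 → 45 ≥ 30
  N29: +50 → 50 < 80
Round 2 — N19 buckles.
  N17: +15 → 15 < 50
  N29: +35 → 85 ≥ 80
Round 3 — N29 buckles.
  N6: +35 → 35 < 70
No further bucklings.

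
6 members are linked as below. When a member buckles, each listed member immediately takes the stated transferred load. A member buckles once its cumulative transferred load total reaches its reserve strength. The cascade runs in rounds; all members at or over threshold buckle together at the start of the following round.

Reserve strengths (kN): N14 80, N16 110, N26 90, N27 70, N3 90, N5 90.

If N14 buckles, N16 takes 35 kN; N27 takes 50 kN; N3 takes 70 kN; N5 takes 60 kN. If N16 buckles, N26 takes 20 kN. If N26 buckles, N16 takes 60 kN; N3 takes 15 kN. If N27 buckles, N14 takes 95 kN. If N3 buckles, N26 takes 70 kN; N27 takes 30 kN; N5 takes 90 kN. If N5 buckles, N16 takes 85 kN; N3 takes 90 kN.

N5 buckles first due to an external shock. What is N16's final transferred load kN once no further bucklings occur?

85

Round 1 — N5 buckles (initial).
  N16: +85 → 85 < 110
  N3: +90 → 90 ≥ 90
Round 2 — N3 buckles.
  N26: +70 → 70 < 90
  N27: +30 → 30 < 70
No further bucklings.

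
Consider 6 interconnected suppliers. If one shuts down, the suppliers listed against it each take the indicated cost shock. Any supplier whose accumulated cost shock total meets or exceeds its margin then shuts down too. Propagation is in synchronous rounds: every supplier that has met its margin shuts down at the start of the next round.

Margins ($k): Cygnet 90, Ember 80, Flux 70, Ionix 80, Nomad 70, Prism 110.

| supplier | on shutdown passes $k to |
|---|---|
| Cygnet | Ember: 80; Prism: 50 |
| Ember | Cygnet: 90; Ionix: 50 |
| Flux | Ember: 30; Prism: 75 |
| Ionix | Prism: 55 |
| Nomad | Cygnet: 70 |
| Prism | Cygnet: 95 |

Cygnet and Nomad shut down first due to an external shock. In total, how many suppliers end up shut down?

3

Round 1 — Cygnet, Nomad shut down (initial).
  Ember: +80 → 80 ≥ 80
  Prism: +50 → 50 < 110
Round 2 — Ember shuts down.
  Ionix: +50 → 50 < 80
No further shutdowns.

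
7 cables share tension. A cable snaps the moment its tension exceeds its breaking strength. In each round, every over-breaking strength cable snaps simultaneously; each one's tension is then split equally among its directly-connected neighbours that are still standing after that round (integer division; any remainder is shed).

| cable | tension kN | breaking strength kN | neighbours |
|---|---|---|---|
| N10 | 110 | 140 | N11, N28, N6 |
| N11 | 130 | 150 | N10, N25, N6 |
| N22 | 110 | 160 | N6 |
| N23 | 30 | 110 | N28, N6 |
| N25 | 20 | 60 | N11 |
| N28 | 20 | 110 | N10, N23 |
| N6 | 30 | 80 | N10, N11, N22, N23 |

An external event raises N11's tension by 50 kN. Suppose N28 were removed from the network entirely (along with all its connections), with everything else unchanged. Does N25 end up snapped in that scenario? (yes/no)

yes

With N28 removed:
Round 1 — N11 at 180 > 150. N11 snaps.
  N11 sheds 180 kN to N10, N25, N6: 60 each.
    N10: 110+60 = 170 > 140
    N25: 20+60 = 80 > 60
    N6: 30+60 = 90 > 80
Round 2 — N10, N25, N6 snap.
  N10 sheds 170 kN: no online neighbours, lost.
  N25 sheds 80 kN: no online neighbours, lost.
  N6 sheds 90 kN to N22, N23: 45 each.
    N22: 110+45 = 155 ≤ 160
    N23: 30+45 = 75 ≤ 110
No further breaks.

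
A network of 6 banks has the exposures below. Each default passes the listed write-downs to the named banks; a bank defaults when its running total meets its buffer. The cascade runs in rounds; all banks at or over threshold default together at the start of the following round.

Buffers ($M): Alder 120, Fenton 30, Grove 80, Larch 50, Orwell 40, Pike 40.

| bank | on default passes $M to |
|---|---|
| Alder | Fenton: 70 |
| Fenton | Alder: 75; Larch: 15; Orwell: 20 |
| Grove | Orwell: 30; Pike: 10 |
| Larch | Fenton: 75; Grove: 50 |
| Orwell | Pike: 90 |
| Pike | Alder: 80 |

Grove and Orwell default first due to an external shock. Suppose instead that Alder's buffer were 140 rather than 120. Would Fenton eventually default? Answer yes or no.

no

With Alder's buffer at 140:
Round 1 — Grove, Orwell default (initial).
  Pike: +10+90 → 100 ≥ 40
Round 2 — Pike defaults.
  Alder: +80 → 80 < 140
No further defaults.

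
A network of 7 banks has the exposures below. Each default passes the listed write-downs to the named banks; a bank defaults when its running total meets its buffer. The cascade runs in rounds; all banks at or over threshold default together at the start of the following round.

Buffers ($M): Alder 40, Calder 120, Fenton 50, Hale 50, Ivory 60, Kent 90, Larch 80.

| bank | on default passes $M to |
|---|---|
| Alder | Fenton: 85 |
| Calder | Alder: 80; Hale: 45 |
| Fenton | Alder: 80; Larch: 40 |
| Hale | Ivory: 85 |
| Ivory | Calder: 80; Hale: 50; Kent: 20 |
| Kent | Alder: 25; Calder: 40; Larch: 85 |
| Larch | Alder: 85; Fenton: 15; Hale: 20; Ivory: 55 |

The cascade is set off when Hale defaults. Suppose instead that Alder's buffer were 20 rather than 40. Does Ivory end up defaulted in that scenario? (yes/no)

With Alder's buffer at 20:
Round 1 — Hale defaults (initial).
  Ivory: +85 → 85 ≥ 60
Round 2 — Ivory defaults.
  Calder: +80 → 80 < 120
  Kent: +20 → 20 < 90
No further defaults.

yes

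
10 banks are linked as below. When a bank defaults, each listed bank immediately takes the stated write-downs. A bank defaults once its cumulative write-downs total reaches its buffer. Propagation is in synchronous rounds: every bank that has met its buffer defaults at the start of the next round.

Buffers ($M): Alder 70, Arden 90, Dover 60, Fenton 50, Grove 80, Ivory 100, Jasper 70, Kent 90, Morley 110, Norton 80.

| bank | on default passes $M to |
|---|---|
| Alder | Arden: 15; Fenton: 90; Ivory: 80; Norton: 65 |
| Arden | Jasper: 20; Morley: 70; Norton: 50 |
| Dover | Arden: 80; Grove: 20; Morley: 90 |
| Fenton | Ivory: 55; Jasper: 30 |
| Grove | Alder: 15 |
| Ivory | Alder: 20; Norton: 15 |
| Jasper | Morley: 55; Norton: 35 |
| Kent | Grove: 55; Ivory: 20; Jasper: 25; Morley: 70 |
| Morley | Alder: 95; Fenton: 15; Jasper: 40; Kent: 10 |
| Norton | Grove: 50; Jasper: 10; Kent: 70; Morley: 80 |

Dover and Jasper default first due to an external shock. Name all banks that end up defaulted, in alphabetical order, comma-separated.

Alder, Arden, Dover, Fenton, Ivory, Jasper, Morley, Norton

Round 1 — Dover, Jasper default (initial).
  Arden: +80 → 80 < 90
  Grove: +20 → 20 < 80
  Morley: +90+55 → 145 ≥ 110
  Norton: +35 → 35 < 80
Round 2 — Morley defaults.
  Alder: +95 → 95 ≥ 70
  Fenton: +15 → 15 < 50
  Kent: +10 → 10 < 90
Round 3 — Alder defaults.
  Arden: +15 → 95 ≥ 90
  Fenton: +90 → 105 ≥ 50
  Ivory: +80 → 80 < 100
  Norton: +65 → 100 ≥ 80
Round 4 — Arden, Fenton, Norton default.
  Grove: +50 → 70 < 80
  Ivory: +55 → 135 ≥ 100
  Kent: +70 → 80 < 90
Round 5 — Ivory defaults.
No further defaults.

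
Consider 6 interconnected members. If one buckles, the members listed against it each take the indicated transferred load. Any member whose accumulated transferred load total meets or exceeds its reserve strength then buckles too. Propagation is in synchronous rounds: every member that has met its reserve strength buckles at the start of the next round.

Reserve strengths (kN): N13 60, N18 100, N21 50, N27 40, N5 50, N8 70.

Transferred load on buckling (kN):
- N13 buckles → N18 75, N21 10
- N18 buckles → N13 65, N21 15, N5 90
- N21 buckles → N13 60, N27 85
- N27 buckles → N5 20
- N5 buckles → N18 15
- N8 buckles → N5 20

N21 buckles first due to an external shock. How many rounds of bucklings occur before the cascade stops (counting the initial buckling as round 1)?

Round 1 — N21 buckles (initial).
  N13: +60 → 60 ≥ 60
  N27: +85 → 85 ≥ 40
Round 2 — N13, N27 buckle.
  N18: +75 → 75 < 100
  N5: +20 → 20 < 50
No further bucklings.

2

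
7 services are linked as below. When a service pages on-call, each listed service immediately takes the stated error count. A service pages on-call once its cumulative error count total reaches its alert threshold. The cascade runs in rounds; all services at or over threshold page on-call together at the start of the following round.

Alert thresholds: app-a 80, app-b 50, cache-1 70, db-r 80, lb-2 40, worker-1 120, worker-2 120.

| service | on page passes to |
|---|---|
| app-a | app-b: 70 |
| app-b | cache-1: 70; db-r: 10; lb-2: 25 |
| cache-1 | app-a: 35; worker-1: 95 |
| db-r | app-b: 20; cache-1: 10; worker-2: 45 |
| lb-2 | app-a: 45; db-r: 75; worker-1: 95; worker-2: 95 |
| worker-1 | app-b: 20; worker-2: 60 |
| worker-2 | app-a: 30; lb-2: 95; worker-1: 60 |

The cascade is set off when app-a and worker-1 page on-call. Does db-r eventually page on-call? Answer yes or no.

Round 1 — app-a, worker-1 page on-call (initial).
  app-b: +70+20 → 90 ≥ 50
  worker-2: +60 → 60 < 120
Round 2 — app-b pages on-call.
  cache-1: +70 → 70 ≥ 70
  db-r: +10 → 10 < 80
  lb-2: +25 → 25 < 40
Round 3 — cache-1 pages on-call.
No further pages.

no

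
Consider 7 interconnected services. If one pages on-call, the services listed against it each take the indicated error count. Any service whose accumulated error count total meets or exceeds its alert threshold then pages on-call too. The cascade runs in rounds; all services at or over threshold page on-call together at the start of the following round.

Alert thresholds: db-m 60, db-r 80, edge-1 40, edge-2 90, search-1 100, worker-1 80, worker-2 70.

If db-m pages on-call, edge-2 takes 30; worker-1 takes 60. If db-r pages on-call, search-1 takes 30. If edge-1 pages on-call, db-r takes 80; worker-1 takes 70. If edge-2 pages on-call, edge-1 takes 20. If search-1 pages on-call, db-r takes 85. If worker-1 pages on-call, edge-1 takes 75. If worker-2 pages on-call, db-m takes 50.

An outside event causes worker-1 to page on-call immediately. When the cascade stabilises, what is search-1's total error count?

30

Round 1 — worker-1 pages on-call (initial).
  edge-1: +75 → 75 ≥ 40
Round 2 — edge-1 pages on-call.
  db-r: +80 → 80 ≥ 80
Round 3 — db-r pages on-call.
  search-1: +30 → 30 < 100
No further pages.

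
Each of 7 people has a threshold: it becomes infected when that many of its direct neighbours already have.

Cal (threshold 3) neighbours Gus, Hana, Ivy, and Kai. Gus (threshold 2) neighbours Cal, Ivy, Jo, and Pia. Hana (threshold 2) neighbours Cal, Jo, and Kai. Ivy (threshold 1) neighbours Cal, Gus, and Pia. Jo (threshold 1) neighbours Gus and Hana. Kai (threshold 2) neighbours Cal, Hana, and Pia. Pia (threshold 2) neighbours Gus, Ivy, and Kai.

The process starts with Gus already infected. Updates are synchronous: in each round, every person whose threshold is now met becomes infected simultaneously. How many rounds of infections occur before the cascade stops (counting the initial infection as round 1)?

3

Round 1 — Gus becomes infected (initial).
Round 2 — checking thresholds:
  Cal: 1 of 4 neighbours < 3, not yet.
  Ivy: 1 of 3 neighbours ≥ 1, becomes infected.
  Jo: 1 of 2 neighbours ≥ 1, becomes infected.
  Pia: 1 of 3 neighbours < 2, not yet.
Round 3 — checking thresholds:
  Cal: 2 of 4 neighbours < 3, not yet.
  Hana: 1 of 3 neighbours < 2, not yet.
  Pia: 2 of 3 neighbours ≥ 2, becomes infected.
Round 4 — no new infections; cascade stops.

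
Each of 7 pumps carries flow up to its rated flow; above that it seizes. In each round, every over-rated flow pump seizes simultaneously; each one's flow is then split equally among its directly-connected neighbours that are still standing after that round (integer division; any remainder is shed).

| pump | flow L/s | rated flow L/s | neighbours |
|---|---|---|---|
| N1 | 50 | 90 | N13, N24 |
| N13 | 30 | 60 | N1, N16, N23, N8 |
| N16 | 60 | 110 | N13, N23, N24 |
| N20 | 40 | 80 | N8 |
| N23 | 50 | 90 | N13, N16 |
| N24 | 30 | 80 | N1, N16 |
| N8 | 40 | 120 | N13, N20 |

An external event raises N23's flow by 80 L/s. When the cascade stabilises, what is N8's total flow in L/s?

Round 1 — N23 at 130 > 90. N23 seizes.
  N23 sheds 130 L/s to N13, N16: 65 each.
    N13: 30+65 = 95 > 60
    N16: 60+65 = 125 > 110
Round 2 — N13, N16 seize.
  N13 sheds 95 L/s to N1, N8: 47 each (1 lost).
    N1: 50+47 = 97 > 90
    N8: 40+47 = 87 ≤ 120
  N16 sheds 125 L/s to N24: 125 each.
    N24: 30+125 = 155 > 80
Round 3 — N1, N24 seize.
  N1 sheds 97 L/s: no online neighbours, lost.
  N24 sheds 155 L/s: no online neighbours, lost.
No further seizures.

87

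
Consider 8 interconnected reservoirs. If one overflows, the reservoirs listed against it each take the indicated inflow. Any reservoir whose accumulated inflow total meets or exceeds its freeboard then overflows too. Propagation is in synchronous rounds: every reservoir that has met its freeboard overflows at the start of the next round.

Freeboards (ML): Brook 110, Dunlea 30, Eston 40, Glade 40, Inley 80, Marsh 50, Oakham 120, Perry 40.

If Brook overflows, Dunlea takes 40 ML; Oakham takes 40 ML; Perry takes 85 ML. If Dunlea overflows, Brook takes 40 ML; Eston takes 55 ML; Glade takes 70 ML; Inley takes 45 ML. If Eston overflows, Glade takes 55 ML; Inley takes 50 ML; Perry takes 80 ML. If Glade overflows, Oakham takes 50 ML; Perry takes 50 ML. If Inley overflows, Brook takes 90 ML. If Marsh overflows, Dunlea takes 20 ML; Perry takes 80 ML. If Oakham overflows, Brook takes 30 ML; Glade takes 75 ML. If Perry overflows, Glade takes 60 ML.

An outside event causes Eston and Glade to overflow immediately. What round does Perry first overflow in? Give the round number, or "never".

2

Round 1 — Eston, Glade overflow (initial).
  Inley: +50 → 50 < 80
  Oakham: +50 → 50 < 120
  Perry: +80+50 → 130 ≥ 40
Round 2 — Perry overflows.
No further overflows.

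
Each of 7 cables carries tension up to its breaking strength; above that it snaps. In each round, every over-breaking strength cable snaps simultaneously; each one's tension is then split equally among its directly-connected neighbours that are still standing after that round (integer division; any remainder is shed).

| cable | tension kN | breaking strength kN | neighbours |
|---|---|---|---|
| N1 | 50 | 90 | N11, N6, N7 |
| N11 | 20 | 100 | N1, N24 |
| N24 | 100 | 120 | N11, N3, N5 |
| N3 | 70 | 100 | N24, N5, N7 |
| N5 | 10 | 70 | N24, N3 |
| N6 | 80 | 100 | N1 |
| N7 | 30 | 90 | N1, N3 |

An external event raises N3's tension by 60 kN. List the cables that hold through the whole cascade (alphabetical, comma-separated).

Round 1 — N3 at 130 > 100. N3 snaps.
  N3 sheds 130 kN to N24, N5, N7: 43 each (1 lost).
    N24: 100+43 = 143 > 120
    N5: 10+43 = 53 ≤ 70
    N7: 30+43 = 73 ≤ 90
Round 2 — N24 snaps.
  N24 sheds 143 kN to N11, N5: 71 each (1 lost).
    N11: 20+71 = 91 ≤ 100
    N5: 53+71 = 124 > 70
Round 3 — N5 snaps.
  N5 sheds 124 kN: no online neighbours, lost.
No further breaks.

N1, N11, N6, N7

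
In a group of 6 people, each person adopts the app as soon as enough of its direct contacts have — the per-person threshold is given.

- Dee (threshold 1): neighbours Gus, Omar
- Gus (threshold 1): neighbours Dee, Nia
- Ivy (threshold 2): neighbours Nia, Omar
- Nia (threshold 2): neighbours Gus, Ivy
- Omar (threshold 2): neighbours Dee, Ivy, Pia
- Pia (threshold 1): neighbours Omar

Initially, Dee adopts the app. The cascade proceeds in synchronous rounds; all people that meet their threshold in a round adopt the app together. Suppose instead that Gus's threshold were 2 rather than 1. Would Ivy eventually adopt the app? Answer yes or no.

no

With Gus's threshold at 2:
Round 1 — Dee adopts the app (initial).
Round 2 — no new adoptions; cascade stops.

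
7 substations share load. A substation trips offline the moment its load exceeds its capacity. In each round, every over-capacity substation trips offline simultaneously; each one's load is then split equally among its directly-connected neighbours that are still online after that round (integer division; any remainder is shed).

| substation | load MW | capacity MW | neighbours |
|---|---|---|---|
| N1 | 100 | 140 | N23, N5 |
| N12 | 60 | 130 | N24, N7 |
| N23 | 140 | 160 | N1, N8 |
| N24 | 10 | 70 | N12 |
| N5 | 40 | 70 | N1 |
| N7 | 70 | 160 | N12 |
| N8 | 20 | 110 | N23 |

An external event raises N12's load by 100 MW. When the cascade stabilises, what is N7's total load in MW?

Round 1 — N12 at 160 > 130. N12 trips offline.
  N12 sheds 160 MW to N24, N7: 80 each.
    N24: 10+80 = 90 > 70
    N7: 70+80 = 150 ≤ 160
Round 2 — N24 trips offline.
  N24 sheds 90 MW: no online neighbours, lost.
No further trips.

150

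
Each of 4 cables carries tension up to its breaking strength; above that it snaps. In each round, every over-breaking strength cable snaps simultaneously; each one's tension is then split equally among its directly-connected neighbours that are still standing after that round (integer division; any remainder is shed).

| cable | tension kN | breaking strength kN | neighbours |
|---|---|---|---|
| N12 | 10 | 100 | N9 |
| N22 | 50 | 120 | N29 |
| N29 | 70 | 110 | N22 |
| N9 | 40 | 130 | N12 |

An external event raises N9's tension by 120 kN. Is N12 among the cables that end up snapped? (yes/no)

yes

Round 1 — N9 at 160 > 130. N9 snaps.
  N9 sheds 160 kN to N12: 160 each.
    N12: 10+160 = 170 > 100
Round 2 — N12 snaps.
  N12 sheds 170 kN: no online neighbours, lost.
No further breaks.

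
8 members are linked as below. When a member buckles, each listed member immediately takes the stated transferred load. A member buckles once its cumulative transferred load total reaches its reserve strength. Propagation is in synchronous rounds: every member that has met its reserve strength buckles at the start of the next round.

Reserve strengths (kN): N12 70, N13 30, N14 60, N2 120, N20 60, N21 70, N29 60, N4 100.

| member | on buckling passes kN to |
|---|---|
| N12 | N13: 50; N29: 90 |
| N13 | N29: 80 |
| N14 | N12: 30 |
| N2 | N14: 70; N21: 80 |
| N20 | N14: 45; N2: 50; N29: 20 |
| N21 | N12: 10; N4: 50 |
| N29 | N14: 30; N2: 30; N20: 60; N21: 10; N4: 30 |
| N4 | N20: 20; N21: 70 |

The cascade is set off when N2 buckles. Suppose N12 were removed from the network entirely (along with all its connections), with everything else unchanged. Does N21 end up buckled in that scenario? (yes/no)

yes

With N12 removed:
Round 1 — N2 buckles (initial).
  N14: +70 → 70 ≥ 60
  N21: +80 → 80 ≥ 70
Round 2 — N14, N21 buckle.
  N4: +50 → 50 < 100
No further bucklings.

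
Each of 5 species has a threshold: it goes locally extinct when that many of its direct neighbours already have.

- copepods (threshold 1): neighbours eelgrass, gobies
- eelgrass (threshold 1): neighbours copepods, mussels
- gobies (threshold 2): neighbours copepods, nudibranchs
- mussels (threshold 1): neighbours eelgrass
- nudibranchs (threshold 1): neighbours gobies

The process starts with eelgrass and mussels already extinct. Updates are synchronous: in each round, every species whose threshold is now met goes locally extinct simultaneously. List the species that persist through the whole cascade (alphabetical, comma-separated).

gobies, nudibranchs

Round 1 — eelgrass, mussels go locally extinct (initial).
Round 2 — checking thresholds:
  copepods: 1 of 2 neighbours ≥ 1, goes locally extinct.
Round 3 — no new extinctions; cascade stops.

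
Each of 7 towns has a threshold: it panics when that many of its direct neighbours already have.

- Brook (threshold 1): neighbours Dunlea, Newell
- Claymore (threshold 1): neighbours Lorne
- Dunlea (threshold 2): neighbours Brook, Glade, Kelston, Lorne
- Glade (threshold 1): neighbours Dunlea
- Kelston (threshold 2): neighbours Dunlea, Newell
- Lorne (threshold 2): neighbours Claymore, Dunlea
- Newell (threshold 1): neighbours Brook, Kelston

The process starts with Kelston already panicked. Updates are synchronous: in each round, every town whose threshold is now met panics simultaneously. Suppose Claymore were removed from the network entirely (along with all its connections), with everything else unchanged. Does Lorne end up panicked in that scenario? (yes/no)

With Claymore removed:
Round 1 — Kelston panics (initial).
Round 2 — checking thresholds:
  Dunlea: 1 of 4 neighbours < 2, holds.
  Newell: 1 of 2 neighbours ≥ 1, panics.
Round 3 — checking thresholds:
  Brook: 1 of 2 neighbours ≥ 1, panics.
  Dunlea: 1 of 4 neighbours < 2, holds.
Round 4 — checking thresholds:
  Dunlea: 2 of 4 neighbours ≥ 2, panics.
Round 5 — checking thresholds:
  Glade: 1 of 1 neighbours ≥ 1, panics.
  Lorne: 1 of 1 neighbours < 2, holds.
Round 6 — no new panics; cascade stops.

no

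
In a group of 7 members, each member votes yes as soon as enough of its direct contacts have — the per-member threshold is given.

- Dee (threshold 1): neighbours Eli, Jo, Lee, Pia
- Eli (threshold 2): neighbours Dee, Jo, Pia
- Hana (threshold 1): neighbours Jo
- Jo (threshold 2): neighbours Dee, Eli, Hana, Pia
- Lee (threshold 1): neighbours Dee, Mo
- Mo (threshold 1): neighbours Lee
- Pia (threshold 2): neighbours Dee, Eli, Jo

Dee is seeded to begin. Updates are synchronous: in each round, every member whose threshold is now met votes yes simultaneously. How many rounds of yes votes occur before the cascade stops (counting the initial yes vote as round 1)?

3

Round 1 — Dee votes yes (initial).
Round 2 — checking thresholds:
  Eli: 1 of 3 neighbours < 2, below threshold.
  Jo: 1 of 4 neighbours < 2, below threshold.
  Lee: 1 of 2 neighbours ≥ 1, votes yes.
  Pia: 1 of 3 neighbours < 2, below threshold.
Round 3 — checking thresholds:
  Eli: 1 of 3 neighbours < 2, below threshold.
  Jo: 1 of 4 neighbours < 2, below threshold.
  Mo: 1 of 1 neighbours ≥ 1, votes yes.
  Pia: 1 of 3 neighbours < 2, below threshold.
Round 4 — no new yes votes; cascade stops.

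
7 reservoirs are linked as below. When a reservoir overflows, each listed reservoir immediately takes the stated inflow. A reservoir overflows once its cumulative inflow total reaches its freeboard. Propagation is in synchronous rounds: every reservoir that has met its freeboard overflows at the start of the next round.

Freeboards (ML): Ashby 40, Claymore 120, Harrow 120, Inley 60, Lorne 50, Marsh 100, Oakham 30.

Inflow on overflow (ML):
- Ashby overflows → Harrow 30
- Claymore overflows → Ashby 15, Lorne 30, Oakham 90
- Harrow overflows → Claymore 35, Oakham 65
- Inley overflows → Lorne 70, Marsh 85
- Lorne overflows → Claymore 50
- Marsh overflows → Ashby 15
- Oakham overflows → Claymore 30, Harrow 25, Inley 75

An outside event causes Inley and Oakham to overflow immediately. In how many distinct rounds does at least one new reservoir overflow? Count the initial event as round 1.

2

Round 1 — Inley, Oakham overflow (initial).
  Claymore: +30 → 30 < 120
  Harrow: +25 → 25 < 120
  Lorne: +70 → 70 ≥ 50
  Marsh: +85 → 85 < 100
Round 2 — Lorne overflows.
  Claymore: +50 → 80 < 120
No further overflows.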